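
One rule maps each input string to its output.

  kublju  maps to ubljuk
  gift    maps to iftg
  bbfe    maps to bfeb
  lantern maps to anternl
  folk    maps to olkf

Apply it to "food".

oodf

Looking at the pairs, the operation is to move the first character to the end.
On "food" that produces "oodf".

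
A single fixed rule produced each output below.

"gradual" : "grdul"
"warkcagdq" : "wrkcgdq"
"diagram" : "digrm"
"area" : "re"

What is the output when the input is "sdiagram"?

The pattern: remove every "a".
On "sdiagram" that produces "sdigrm".

sdigrm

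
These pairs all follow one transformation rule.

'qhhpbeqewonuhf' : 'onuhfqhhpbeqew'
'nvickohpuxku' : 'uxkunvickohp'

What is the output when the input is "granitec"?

Each output is the input with this applied: swap the front and back halves of the string, then move the first 2 characters to the end (rotate left by 2).
On "granitec": the first step gives "itecgran", and the second then gives "ecgranit".

ecgranit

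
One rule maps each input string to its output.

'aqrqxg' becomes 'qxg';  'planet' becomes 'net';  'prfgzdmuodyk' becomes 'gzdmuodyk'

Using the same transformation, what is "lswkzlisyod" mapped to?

Looking at the pairs, the operation is to delete the first 3 characters.
"lswkzlisyod" → "kzlisyod".

kzlisyod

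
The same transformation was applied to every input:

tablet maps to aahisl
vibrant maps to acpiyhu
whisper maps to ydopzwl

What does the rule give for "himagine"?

The transformation: move the last character to the front, then shift every letter 7 places forward in the alphabet (wrapping around).
Starting from "himagine": after the first operation, "ehimagin"; after the second, "lopthnpu".

lopthnpu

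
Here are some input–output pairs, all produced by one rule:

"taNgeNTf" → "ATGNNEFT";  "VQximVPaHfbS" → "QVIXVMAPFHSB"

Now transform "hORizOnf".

OHIROZFN

The transformation: swap each adjacent pair of characters (1↔2, 3↔4, ...), then convert every letter to uppercase.
Starting from "hORizOnf": after the first operation, "OhiROzfn"; after the second, "OHIROZFN".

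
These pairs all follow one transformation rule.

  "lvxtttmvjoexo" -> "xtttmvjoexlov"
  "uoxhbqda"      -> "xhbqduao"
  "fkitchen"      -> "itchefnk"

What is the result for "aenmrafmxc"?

Looking at the pairs, the operation is to swap the first and last characters, then move the first 2 characters to the end (rotate left by 2).
For "aenmrafmxc", step one produces "cenmrafmxa"; step two turns that into "nmrafmxace".
(Check on "fkitchen": → "nkitchef" → "itchefnk" ✓)

nmrafmxace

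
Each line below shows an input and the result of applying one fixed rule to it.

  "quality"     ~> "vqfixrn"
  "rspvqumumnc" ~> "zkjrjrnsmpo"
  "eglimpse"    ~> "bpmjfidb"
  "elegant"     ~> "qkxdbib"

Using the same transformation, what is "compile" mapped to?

What's happening: reverse the string, then shift every letter 3 places backward in the alphabet (wrapping around).
Applying both steps to "compile": "elipmoc", then "bifmjlz".

bifmjlz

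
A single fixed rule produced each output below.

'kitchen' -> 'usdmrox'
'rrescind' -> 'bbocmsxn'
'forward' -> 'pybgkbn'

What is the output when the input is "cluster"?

mvecdob

Looking at the pairs, the operation is to shift every letter 10 places forward in the alphabet (wrapping around).
On "cluster" that produces "mvecdob".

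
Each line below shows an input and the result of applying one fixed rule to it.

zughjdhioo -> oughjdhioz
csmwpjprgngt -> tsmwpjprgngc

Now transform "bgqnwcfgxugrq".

Each output is the input with this applied: swap the first and last characters.
"bgqnwcfgxugrq" → "qgqnwcfgxugrb".

qgqnwcfgxugrb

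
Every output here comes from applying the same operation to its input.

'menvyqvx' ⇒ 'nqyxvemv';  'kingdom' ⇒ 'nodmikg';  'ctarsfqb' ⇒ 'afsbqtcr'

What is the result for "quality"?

Looking at the pairs, the operation is to swap each adjacent pair of characters (1↔2, 3↔4, ...), then move the first 3 characters to the end (rotate left by 3).
Working it through for "quality": intermediate "uqlatiy", final "atiyuql".

atiyuql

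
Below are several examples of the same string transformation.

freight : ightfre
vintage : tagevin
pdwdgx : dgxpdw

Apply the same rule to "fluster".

Looking at the pairs, the operation is to move the first 3 characters to the end (rotate left by 3).
Applying that to "fluster" gives "sterflu".

sterflu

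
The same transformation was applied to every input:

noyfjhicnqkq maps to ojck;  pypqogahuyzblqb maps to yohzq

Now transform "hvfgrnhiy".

vri

Each output is the input with this applied: keep one character in every 3, starting at position 2 (positions 2nd, 5th, 8th, ...).
Applying that to "hvfgrnhiy" gives "vri".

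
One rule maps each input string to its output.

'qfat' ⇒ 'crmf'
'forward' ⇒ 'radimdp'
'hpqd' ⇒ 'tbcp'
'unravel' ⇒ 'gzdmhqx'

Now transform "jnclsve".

What's happening: shift every letter 12 places forward in the alphabet (wrapping around).
For "jnclsve" the result is "vzoxehq".

vzoxehq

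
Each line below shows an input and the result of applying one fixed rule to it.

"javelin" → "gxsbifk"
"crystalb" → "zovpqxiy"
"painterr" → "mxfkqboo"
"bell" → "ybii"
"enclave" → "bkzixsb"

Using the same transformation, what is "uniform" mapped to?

rkfcloj

The pattern: shift every letter 3 places backward in the alphabet (wrapping around).
So "uniform" becomes "rkfcloj".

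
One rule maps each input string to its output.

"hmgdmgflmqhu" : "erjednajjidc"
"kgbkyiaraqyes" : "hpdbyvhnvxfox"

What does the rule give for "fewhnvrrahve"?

Each output is the input with this applied: shift every letter 3 places backward in the alphabet (wrapping around), then take characters alternately from the front and the back (1st, last, 2nd, 2nd-last, ...).
"fewhnvrrahve" → "cbteksooxesb" → "cbbsteexkoso".

cbbsteexkoso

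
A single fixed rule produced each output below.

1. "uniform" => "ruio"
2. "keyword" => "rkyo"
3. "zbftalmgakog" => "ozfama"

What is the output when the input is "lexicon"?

olxc

What's happening: move the last 2 characters to the front (rotate right by 2), then keep every other character starting from the first (positions 1st, 3rd, 5th, ...).
On "lexicon": the first step gives "onlexic", and the second then gives "olxc".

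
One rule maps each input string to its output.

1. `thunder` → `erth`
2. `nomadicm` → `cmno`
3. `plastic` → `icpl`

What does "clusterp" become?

What's happening: move the last 2 characters to the front (rotate right by 2), then keep only the first 4 characters.
For "clusterp", step one produces "rpcluste"; step two turns that into "rpcl".

rpcl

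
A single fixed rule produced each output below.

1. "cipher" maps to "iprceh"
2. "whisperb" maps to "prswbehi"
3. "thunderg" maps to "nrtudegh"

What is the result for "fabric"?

firabc

What's happening: sort the characters into alphabetical order, then swap the front and back halves of the string.
On "fabric": the first step gives "abcfir", and the second then gives "firabc".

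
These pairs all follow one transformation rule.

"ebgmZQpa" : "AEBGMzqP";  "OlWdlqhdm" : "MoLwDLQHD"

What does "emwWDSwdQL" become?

lEMWwdsWDq

The pattern: flip the case of every letter, then move the last character to the front.
On "emwWDSwdQL": the first step gives "EMWwdsWDql", and the second then gives "lEMWwdsWDq".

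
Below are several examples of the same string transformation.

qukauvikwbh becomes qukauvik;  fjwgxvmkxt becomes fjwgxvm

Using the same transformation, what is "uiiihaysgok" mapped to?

uiiihays

The pattern: delete the last 3 characters.
On "uiiihaysgok" that produces "uiiihays".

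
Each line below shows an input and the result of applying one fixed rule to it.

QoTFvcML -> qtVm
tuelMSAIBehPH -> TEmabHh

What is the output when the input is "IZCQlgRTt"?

What's happening: flip the case of every letter, then keep every other character starting from the first (positions 1st, 3rd, 5th, ...).
On "IZCQlgRTt": the first step gives "izcqLGrtT", and the second then gives "icLrT".

icLrT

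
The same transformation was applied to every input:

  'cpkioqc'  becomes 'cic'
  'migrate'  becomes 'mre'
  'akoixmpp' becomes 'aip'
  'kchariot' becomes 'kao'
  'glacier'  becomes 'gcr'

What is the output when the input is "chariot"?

crt

The rule is to keep one character in every 3, starting at position 1 (positions 1st, 4th, 7th, ...).
So "chariot" becomes "crt".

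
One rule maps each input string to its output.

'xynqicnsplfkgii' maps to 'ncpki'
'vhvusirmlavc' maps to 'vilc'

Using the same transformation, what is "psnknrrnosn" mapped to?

The transformation: keep one character in every 3, starting at position 3 (positions 3rd, 6th, 9th, ...).
On "psnknrrnosn" that produces "nro".

nro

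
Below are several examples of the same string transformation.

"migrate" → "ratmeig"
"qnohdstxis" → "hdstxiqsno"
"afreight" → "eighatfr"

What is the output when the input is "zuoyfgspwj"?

yfgspwzjuo

In each case the input is transformed by: swap the first and last characters, then move the first 3 characters to the end (rotate left by 3).
For "zuoyfgspwj", step one produces "juoyfgspwz"; step two turns that into "yfgspwzjuo".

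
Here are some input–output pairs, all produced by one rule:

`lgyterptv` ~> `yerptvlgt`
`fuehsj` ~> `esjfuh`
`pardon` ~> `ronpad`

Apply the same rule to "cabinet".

The pattern: move the first 3 characters to the end (rotate left by 3), then swap the first and last characters.
Starting from "cabinet": after the first operation, "inetcab"; after the second, "bnetcai".
(Check on "fuehsj": → "hsjfue" → "esjfuh" ✓)

bnetcai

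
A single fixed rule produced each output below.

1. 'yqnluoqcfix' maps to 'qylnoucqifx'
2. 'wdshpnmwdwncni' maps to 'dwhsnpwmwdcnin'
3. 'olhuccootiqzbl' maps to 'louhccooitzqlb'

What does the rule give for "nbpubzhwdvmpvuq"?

The rule is to swap each adjacent pair of characters (1↔2, 3↔4, ...).
Doing the same to "nbpubzhwdvmpvuq": "bnupzbwhvdpmuvq".

bnupzbwhvdpmuvq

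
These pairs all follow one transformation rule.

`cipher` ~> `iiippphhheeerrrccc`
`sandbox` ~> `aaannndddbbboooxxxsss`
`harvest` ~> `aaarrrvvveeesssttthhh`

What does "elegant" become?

llleeegggaaannnttteee

Looking at the pairs, the operation is to repeat every character 3 times, then move the first 3 characters to the end (rotate left by 3).
"elegant" → "llleeegggaaannnttteee".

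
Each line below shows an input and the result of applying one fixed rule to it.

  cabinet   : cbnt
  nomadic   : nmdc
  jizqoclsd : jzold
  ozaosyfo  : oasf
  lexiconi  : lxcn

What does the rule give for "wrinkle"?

wike

The rule is to keep every other character starting from the first (positions 1st, 3rd, 5th, ...).
So "wrinkle" becomes "wike".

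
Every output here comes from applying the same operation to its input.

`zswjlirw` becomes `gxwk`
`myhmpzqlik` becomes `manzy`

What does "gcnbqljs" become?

qpzg

Rule — shift every letter 12 places backward in the alphabet (wrapping around), then keep every other character starting from the second (positions 2nd, 4th, 6th, ...).
"gcnbqljs" → "uqbpezxg" → "qpzg".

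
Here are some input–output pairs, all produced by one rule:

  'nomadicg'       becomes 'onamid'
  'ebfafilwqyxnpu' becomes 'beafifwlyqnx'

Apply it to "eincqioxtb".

iecniqxo

The transformation: delete the last 2 characters, then swap each adjacent pair of characters (1↔2, 3↔4, ...).
Working it through for "eincqioxtb": intermediate "eincqiox", final "iecniqxo".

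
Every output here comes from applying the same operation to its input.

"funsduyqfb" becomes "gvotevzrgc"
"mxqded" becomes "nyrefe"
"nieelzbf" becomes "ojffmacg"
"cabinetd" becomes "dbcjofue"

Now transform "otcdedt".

pudefeu

Looking at the pairs, the operation is to shift every letter 1 place forward in the alphabet (wrapping around).
Doing the same to "otcdedt": "pudefeu".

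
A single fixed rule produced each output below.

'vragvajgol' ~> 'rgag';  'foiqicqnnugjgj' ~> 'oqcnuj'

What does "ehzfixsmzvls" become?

Each output is the input with this applied: delete the last character, then keep every other character starting from the second (positions 2nd, 4th, 6th, ...).
So "ehzfixsmzvls" becomes "hfxmv".

hfxmv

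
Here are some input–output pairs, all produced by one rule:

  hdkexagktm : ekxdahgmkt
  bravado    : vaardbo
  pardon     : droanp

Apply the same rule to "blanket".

The transformation: move the first 3 characters to the end (rotate left by 3), then take characters alternately from the front and the back (1st, last, 2nd, 2nd-last, ...).
"blanket" → "nketbla" → "naklebt".

naklebt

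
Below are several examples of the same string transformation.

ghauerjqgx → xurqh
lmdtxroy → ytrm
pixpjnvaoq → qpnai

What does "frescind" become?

What's happening: keep every other character starting from the second (positions 2nd, 4th, 6th, ...), then swap the first and last characters.
Starting from "frescind": after the first operation, "rsid"; after the second, "dsir".

dsir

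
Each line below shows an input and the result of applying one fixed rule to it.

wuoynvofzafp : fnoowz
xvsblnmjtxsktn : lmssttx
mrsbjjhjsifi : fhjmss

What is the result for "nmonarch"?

The pattern: keep every other character starting from the first (positions 1st, 3rd, 5th, ...), then sort the characters into alphabetical order.
For "nmonarch", step one produces "noac"; step two turns that into "acno".

acno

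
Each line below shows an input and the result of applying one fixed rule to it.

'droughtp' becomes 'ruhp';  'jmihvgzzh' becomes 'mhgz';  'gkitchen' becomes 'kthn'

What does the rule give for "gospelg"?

The rule is to keep every other character starting from the second (positions 2nd, 4th, 6th, ...).
On "gospelg" that produces "opl".

opl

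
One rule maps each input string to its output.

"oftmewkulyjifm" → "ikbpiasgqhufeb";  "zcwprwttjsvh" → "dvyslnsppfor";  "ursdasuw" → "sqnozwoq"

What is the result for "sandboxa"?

The pattern: move the last character to the front, then shift every letter 4 places backward in the alphabet (wrapping around).
"sandboxa" → "asandbox" → "wowjzxkt".

wowjzxkt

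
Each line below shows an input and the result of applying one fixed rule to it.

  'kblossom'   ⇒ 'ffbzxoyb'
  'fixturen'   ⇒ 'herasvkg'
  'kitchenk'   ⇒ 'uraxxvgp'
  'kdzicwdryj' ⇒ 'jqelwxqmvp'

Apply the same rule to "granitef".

What's happening: shift every letter 13 places forward in the alphabet (wrapping around) — i.e. ROT13, then swap the front and back halves of the string.
Working it through for "granitef": intermediate "tenavgrs", final "vgrstena".

vgrstena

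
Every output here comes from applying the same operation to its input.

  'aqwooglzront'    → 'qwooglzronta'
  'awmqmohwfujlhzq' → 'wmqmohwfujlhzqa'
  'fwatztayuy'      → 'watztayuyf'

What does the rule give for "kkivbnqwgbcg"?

Each output is the input with this applied: move the first character to the end.
Doing the same to "kkivbnqwgbcg": "kivbnqwgbcgk".

kivbnqwgbcgk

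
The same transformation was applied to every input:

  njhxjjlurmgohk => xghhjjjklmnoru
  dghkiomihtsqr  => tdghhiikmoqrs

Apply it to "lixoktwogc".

In each case the input is transformed by: sort the characters into alphabetical order, then move the last character to the front.
On "lixoktwogc": the first step gives "cgiklootwx", and the second then gives "xcgiklootw".

xcgiklootw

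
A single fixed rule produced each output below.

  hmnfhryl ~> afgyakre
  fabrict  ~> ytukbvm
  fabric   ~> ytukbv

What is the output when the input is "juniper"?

cngbixk

The pattern: shift every letter 7 places backward in the alphabet (wrapping around).
Applying that to "juniper" gives "cngbixk".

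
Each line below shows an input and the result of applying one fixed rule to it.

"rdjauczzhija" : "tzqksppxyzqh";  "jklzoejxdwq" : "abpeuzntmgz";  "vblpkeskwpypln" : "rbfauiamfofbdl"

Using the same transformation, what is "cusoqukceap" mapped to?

kiegkasuqfs

The rule is to move the first character to the end, then shift every letter 10 places backward in the alphabet (wrapping around).
"cusoqukceap" → "kiegkasuqfs".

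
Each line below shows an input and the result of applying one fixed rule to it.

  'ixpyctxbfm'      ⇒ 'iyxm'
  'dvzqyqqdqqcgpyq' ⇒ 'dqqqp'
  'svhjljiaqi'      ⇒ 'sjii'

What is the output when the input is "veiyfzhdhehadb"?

The transformation: keep one character in every 3, starting at position 1 (positions 1st, 4th, 7th, ...).
On "veiyfzhdhehadb" that produces "vyhed".

vyhed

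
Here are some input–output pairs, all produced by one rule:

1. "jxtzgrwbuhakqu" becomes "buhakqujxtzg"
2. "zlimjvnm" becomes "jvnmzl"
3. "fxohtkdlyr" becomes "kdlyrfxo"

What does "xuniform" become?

formxu

Looking at the pairs, the operation is to swap the front and back halves of the string, then delete the last 2 characters.
"xuniform" → "formxuni" → "formxu".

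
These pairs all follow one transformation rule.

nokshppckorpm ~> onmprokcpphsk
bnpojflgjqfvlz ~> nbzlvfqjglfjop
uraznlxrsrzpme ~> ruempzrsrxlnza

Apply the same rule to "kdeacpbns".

dksnbpcae

Rule — reverse the string, then move the last 2 characters to the front (rotate right by 2).
Applying both steps to "kdeacpbns": "snbpcaedk", then "dksnbpcae".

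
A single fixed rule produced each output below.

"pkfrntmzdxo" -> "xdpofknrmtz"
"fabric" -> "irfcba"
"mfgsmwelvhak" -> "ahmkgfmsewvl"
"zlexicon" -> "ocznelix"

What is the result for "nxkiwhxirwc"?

The rule is to move the last 3 characters to the front (rotate right by 3), then swap each adjacent pair of characters (1↔2, 3↔4, ...).
On "nxkiwhxirwc": the first step gives "rwcnxkiwhxi", and the second then gives "wrnckxwixhi".

wrnckxwixhi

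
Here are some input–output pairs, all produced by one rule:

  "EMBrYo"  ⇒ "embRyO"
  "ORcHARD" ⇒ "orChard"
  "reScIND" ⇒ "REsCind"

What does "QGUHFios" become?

qguhfIOS

What's happening: flip the case of every letter.
Applying that to "QGUHFios" gives "qguhfIOS".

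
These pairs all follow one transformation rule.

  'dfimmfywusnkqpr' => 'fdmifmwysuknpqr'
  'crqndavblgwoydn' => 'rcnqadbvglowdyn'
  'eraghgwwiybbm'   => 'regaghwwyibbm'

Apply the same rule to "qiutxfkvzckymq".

iqtufxvkczykqm

The rule is to swap each adjacent pair of characters (1↔2, 3↔4, ...).
"qiutxfkvzckymq" → "iqtufxvkczykqm".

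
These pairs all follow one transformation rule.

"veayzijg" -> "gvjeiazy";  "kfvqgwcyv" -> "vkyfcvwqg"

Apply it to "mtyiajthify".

In each case the input is transformed by: take characters alternately from the front and the back (1st, last, 2nd, 2nd-last, ...), then swap each adjacent pair of characters (1↔2, 3↔4, ...).
Applying both steps to "mtyiajthify": "mytfyiihatj", then "ymftiyhitaj".
(Check on "kfvqgwcyv": → "kvfyvcqwg" → "vkyfcvwqg" ✓)

ymftiyhitaj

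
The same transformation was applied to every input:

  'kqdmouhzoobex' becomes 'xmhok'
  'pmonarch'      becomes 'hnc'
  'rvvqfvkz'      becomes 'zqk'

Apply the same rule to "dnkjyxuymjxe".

ejuj

What's happening: swap the first and last characters, then keep one character in every 3, starting at position 1 (positions 1st, 4th, 7th, ...).
"dnkjyxuymjxe" → "enkjyxuymjxd" → "ejuj".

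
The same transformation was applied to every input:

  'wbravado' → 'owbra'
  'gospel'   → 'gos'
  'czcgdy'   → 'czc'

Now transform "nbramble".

enbra

The rule is to swap the front and back halves of the string, then delete the first 3 characters.
Working it through for "nbramble": intermediate "mblenbra", final "enbra".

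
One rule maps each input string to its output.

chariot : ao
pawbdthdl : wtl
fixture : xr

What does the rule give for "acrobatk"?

The transformation: keep one character in every 3, starting at position 3 (positions 3rd, 6th, 9th, ...).
Doing the same to "acrobatk": "ra".

ra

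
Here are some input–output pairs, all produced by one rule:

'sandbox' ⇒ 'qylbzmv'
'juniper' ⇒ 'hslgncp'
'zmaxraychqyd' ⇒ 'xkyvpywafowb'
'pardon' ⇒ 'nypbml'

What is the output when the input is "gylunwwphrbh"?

ewjsluunfpzf

What's happening: shift every letter 2 places backward in the alphabet (wrapping around).
For "gylunwwphrbh" the result is "ewjsluunfpzf".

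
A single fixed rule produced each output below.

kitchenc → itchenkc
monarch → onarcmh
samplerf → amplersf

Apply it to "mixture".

ixturme

The transformation: swap the first and last characters, then move the first character to the end.
Applying both steps to "mixture": "eixturm", then "ixturme".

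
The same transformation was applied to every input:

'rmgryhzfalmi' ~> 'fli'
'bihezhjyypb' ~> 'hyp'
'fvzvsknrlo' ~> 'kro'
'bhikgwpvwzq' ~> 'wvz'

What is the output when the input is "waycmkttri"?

kti

Rule — keep every other character starting from the second (positions 2nd, 4th, 6th, ...), then keep only the last 3 characters.
"waycmkttri" → "ackti" → "kti".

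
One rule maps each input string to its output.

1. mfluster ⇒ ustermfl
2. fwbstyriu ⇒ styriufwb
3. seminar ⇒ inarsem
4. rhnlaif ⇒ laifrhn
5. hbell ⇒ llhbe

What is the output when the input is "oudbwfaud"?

Each output is the input with this applied: move the first 3 characters to the end (rotate left by 3).
For "oudbwfaud" the result is "bwfaudoud".

bwfaudoud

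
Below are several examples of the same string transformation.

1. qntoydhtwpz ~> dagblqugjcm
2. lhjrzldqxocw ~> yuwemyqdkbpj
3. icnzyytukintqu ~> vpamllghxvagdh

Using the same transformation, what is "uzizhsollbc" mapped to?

hmvmufbyyop

Rule — shift every letter 13 places forward in the alphabet (wrapping around) — i.e. ROT13.
Doing the same to "uzizhsollbc": "hmvmufbyyop".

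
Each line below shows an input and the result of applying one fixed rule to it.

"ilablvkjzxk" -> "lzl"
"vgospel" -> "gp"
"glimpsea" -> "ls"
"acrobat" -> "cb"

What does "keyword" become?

Rule — take characters alternately from the front and the back (1st, last, 2nd, 2nd-last, ...), then keep one character in every 3, starting at position 3 (positions 3rd, 6th, 9th, ...).
For "keyword" the result is "eo".

eo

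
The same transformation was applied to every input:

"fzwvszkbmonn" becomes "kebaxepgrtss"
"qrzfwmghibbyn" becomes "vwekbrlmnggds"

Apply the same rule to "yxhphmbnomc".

dcmumrgstrh

The transformation: shift every letter 5 places forward in the alphabet (wrapping around).
Applying that to "yxhphmbnomc" gives "dcmumrgstrh".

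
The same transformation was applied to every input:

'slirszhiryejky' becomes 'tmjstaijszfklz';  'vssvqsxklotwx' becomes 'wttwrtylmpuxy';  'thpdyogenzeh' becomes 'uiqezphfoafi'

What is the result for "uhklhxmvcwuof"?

The rule is to shift every letter 1 place forward in the alphabet (wrapping around).
"uhklhxmvcwuof" → "vilmiynwdxvpg".

vilmiynwdxvpg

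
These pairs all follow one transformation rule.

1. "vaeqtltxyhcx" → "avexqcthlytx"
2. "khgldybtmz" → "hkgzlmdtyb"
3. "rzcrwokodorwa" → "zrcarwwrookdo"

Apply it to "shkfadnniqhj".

hskjfhaqdinn

The transformation: move the first character to the end, then take characters alternately from the front and the back (1st, last, 2nd, 2nd-last, ...).
For "shkfadnniqhj", step one produces "hkfadnniqhjs"; step two turns that into "hskjfhaqdinn".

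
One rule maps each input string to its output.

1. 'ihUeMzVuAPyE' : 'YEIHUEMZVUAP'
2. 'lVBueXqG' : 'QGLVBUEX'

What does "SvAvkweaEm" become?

Looking at the pairs, the operation is to move the last 2 characters to the front (rotate right by 2), then convert every letter to uppercase.
Working it through for "SvAvkweaEm": intermediate "EmSvAvkwea", final "EMSVAVKWEA".

EMSVAVKWEA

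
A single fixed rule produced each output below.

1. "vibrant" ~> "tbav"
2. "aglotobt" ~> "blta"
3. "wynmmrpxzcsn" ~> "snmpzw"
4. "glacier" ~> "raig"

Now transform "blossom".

Rule — keep every other character starting from the first (positions 1st, 3rd, 5th, ...), then swap the first and last characters.
On "blossom": the first step gives "bosm", and the second then gives "mosb".

mosb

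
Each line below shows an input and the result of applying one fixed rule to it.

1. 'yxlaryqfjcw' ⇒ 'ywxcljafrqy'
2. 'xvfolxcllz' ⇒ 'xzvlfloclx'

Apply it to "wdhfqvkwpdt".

Rule — take characters alternately from the front and the back (1st, last, 2nd, 2nd-last, ...).
"wdhfqvkwpdt" → "wtddhpfwqkv".

wtddhpfwqkv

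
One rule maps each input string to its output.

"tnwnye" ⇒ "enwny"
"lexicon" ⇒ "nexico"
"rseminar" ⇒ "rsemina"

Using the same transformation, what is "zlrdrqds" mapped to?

Each output is the input with this applied: delete the first character, then move the last character to the front.
Working it through for "zlrdrqds": intermediate "lrdrqds", final "slrdrqd".

slrdrqd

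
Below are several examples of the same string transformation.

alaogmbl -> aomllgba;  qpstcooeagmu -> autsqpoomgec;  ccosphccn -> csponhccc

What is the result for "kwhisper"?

The rule is to sort the characters into reverse alphabetical order, then move the last character to the front.
Doing the same to "kwhisper": "ewsrpkih".
(Check on "ccosphccn": → "sponhcccc" → "csponhccc" ✓)

ewsrpkih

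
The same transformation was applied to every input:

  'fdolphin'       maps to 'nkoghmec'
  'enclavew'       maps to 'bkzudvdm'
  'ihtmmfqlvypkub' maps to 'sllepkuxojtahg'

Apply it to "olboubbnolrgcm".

The rule is to move the first 2 characters to the end (rotate left by 2), then shift every letter 1 place backward in the alphabet (wrapping around).
Applying that to "olboubbnolrgcm" gives "antaamnkqfblnk".

antaamnkqfblnk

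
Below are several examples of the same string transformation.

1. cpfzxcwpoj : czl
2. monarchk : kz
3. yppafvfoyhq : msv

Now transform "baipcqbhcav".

fnz

In each case the input is transformed by: keep one character in every 3, starting at position 3 (positions 3rd, 6th, 9th, ...), then shift every letter 3 places backward in the alphabet (wrapping around).
On "baipcqbhcav": the first step gives "iqc", and the second then gives "fnz".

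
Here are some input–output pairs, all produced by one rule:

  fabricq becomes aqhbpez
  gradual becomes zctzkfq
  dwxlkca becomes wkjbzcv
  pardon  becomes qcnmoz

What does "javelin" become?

The pattern: move the first 2 characters to the end (rotate left by 2), then shift every letter 1 place backward in the alphabet (wrapping around).
On "javelin" that produces "udkhmiz".

udkhmiz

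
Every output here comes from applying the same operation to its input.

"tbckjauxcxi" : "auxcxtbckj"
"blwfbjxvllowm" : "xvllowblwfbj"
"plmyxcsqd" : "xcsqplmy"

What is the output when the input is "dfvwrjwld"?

The transformation: delete the last character, then swap the front and back halves of the string.
Applying both steps to "dfvwrjwld": "dfvwrjwl", then "rjwldfvw".

rjwldfvw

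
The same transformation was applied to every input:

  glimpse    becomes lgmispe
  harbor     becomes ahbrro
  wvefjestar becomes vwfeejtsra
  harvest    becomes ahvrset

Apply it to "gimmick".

igmmcik

Looking at the pairs, the operation is to swap each adjacent pair of characters (1↔2, 3↔4, ...).
For "gimmick" the result is "igmmcik".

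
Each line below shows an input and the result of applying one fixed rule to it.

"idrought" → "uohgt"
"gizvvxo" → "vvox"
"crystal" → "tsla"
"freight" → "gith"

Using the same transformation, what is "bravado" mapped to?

What's happening: delete the first 3 characters, then swap each adjacent pair of characters (1↔2, 3↔4, ...).
"bravado" → "vado" → "avod".

avod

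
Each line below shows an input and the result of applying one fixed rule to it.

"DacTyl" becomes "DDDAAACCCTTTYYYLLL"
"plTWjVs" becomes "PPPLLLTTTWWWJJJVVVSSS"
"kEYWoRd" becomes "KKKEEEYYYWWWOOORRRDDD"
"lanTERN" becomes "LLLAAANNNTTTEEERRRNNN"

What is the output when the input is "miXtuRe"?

MMMIIIXXXTTTUUURRREEE

Rule — repeat every character 3 times, then convert every letter to uppercase.
So "miXtuRe" becomes "MMMIIIXXXTTTUUURRREEE".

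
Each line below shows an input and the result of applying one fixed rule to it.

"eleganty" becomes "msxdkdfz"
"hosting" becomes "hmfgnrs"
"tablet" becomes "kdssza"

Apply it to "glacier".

The transformation: shift every letter 1 place backward in the alphabet (wrapping around), then move the last 3 characters to the front (rotate right by 3).
Doing the same to "glacier": "hdqfkzb".

hdqfkzb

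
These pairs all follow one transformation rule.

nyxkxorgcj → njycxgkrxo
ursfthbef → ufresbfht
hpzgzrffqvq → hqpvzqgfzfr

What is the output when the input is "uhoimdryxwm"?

umhwoxiymrd

In each case the input is transformed by: take characters alternately from the front and the back (1st, last, 2nd, 2nd-last, ...).
So "uhoimdryxwm" becomes "umhwoxiymrd".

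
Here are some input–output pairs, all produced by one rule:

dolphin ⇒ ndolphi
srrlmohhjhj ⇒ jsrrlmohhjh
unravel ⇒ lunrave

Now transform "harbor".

Looking at the pairs, the operation is to move the last character to the front.
So "harbor" becomes "rharbo".

rharbo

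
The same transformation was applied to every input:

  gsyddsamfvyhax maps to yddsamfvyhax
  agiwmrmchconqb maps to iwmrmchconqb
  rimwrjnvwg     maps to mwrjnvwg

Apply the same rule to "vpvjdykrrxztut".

vjdykrrxztut

What's happening: delete the first 2 characters.
For "vpvjdykrrxztut" the result is "vjdykrrxztut".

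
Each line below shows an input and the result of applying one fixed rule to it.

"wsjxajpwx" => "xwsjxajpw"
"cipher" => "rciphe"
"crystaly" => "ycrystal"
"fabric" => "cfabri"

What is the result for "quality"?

yqualit

In each case the input is transformed by: move the last character to the front.
Doing the same to "quality": "yqualit".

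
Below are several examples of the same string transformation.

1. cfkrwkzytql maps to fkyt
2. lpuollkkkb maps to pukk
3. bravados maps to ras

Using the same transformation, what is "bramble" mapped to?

The rule is to swap each adjacent pair of characters (1↔2, 3↔4, ...), then keep one character in every 3, starting at position 1 (positions 1st, 4th, 7th, ...).
Applying both steps to "bramble": "rbmalbe", then "rae".

rae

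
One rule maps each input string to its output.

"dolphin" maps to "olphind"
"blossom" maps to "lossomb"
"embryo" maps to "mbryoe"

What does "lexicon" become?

Rule — move the first character to the end.
Doing the same to "lexicon": "exiconl".

exiconl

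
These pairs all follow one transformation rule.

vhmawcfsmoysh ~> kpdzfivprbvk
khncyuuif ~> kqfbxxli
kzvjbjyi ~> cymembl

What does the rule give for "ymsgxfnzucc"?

What's happening: delete the first character, then shift every letter 3 places forward in the alphabet (wrapping around).
For "ymsgxfnzucc", step one produces "msgxfnzucc"; step two turns that into "pvjaiqcxff".

pvjaiqcxff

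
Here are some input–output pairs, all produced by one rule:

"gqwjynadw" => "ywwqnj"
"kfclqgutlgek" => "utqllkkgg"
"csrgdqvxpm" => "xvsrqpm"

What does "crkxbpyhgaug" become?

Looking at the pairs, the operation is to sort the characters into reverse alphabetical order, then delete the last 3 characters.
On "crkxbpyhgaug": the first step gives "yxurpkhggcba", and the second then gives "yxurpkhgg".

yxurpkhgg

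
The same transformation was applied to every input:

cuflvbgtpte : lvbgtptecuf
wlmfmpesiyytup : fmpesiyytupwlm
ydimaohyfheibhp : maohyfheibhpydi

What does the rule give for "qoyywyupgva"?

ywyupgvaqoy

Rule — move the first 3 characters to the end (rotate left by 3).
Applying that to "qoyywyupgva" gives "ywyupgvaqoy".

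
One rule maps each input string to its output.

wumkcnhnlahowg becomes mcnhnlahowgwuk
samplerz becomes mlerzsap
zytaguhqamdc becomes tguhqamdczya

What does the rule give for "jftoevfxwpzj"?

In each case the input is transformed by: move the first 3 characters to the end (rotate left by 3), then swap the first and last characters.
On "jftoevfxwpzj": the first step gives "oevfxwpzjjft", and the second then gives "tevfxwpzjjfo".

tevfxwpzjjfo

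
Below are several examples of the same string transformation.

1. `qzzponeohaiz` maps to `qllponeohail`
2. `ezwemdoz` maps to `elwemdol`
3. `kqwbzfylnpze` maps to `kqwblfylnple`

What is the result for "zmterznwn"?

lmterlnwn

The rule is to replace every "z" with "l".
"zmterznwn" → "lmterlnwn".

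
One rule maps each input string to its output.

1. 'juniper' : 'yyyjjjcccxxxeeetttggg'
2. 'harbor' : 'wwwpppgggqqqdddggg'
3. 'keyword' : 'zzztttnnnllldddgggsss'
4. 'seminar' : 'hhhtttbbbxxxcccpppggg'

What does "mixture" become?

What's happening: shift every letter 11 places backward in the alphabet (wrapping around), then repeat every character 3 times.
On "mixture": the first step gives "bxmijgt", and the second then gives "bbbxxxmmmiiijjjgggttt".

bbbxxxmmmiiijjjgggttt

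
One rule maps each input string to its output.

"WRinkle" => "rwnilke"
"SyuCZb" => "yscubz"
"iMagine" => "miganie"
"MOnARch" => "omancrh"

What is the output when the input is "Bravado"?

rbvadao

Each output is the input with this applied: swap each adjacent pair of characters (1↔2, 3↔4, ...), then convert every letter to lowercase.
Starting from "Bravado": after the first operation, "rBvadao"; after the second, "rbvadao".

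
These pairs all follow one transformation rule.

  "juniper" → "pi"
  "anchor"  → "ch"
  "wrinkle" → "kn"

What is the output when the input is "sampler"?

Rule — take characters alternately from the front and the back (1st, last, 2nd, 2nd-last, ...), then keep only the last 2 characters.
Applying both steps to "sampler": "sraemlp", then "lp".

lp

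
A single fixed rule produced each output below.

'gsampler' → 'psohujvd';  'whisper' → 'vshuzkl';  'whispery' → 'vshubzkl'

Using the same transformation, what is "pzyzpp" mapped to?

cssscb

The pattern: shift every letter 3 places forward in the alphabet (wrapping around), then move the first 3 characters to the end (rotate left by 3).
On "pzyzpp": the first step gives "scbcss", and the second then gives "cssscb".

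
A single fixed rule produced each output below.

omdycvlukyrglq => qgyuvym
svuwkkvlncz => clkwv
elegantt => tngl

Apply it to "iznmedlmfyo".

The pattern: keep every other character starting from the second (positions 2nd, 4th, 6th, ...), then reverse the string.
Starting from "iznmedlmfyo": after the first operation, "zmdmy"; after the second, "ymdmz".

ymdmz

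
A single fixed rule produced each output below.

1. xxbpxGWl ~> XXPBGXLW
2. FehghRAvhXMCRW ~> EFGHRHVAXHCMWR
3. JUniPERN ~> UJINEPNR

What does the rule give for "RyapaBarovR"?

Rule — swap each adjacent pair of characters (1↔2, 3↔4, ...), then convert every letter to uppercase.
"RyapaBarovR" → "yRpaBaravoR" → "YRPABARAVOR".

YRPABARAVOR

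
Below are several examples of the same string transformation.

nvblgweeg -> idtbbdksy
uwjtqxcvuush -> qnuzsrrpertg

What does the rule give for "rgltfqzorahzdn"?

qcnwloxewakodi

Looking at the pairs, the operation is to move the first 3 characters to the end (rotate left by 3), then shift every letter 3 places backward in the alphabet (wrapping around).
For "rgltfqzorahzdn", step one produces "tfqzorahzdnrgl"; step two turns that into "qcnwloxewakodi".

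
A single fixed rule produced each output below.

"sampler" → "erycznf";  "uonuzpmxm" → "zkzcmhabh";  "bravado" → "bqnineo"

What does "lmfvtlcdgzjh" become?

The pattern: reverse the string, then shift every letter 13 places forward in the alphabet (wrapping around) — i.e. ROT13.
Applying that to "lmfvtlcdgzjh" gives "uwmtqpygiszy".

uwmtqpygiszy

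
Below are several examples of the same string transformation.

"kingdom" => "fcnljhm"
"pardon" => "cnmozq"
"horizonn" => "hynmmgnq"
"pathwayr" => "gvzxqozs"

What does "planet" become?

mdsokz

What's happening: shift every letter 1 place backward in the alphabet (wrapping around), then move the first 3 characters to the end (rotate left by 3).
For "planet" the result is "mdsokz".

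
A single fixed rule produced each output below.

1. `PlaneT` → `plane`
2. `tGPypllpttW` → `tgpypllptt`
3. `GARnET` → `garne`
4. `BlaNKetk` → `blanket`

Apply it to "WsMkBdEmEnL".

What's happening: delete the last character, then convert every letter to lowercase.
Doing the same to "WsMkBdEmEnL": "wsmkbdemen".

wsmkbdemen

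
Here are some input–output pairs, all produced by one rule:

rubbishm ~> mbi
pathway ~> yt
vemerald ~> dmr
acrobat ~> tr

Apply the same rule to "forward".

dr

Each output is the input with this applied: take characters alternately from the front and the back (1st, last, 2nd, 2nd-last, ...), then keep one character in every 3, starting at position 2 (positions 2nd, 5th, 8th, ...).
On "forward": the first step gives "fdorraw", and the second then gives "dr".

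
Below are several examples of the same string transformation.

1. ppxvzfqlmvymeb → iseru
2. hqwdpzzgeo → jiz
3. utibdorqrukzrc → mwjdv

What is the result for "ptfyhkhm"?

In each case the input is transformed by: keep one character in every 3, starting at position 2 (positions 2nd, 5th, 8th, ...), then shift every letter 7 places backward in the alphabet (wrapping around).
For "ptfyhkhm", step one produces "thm"; step two turns that into "maf".

maf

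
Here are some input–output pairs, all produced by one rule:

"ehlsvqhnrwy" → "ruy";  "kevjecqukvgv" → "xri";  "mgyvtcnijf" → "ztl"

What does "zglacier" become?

mty

Each output is the input with this applied: shift every letter 13 places forward in the alphabet (wrapping around) — i.e. ROT13, then keep only the first 3 characters.
"zglacier" → "mtynpvre" → "mty".
(Check on "mgyvtcnijf": → "ztligpavws" → "ztl" ✓)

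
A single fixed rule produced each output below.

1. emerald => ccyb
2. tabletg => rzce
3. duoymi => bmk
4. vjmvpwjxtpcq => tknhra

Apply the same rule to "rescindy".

In each case the input is transformed by: shift every letter 2 places backward in the alphabet (wrapping around), then keep every other character starting from the first (positions 1st, 3rd, 5th, ...).
For "rescindy", step one produces "pcqaglbw"; step two turns that into "pqgb".

pqgb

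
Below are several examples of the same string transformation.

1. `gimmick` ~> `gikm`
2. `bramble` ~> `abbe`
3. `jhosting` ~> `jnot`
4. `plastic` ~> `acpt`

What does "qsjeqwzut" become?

jqqtz

The transformation: keep every other character starting from the first (positions 1st, 3rd, 5th, ...), then sort the characters into alphabetical order.
"qsjeqwzut" → "qjqzt" → "jqqtz".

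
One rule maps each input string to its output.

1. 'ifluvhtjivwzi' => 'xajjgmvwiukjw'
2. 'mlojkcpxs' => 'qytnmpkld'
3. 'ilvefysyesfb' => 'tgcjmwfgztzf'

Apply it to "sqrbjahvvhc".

widtrsckbiw

The pattern: shift every letter 1 place forward in the alphabet (wrapping around), then move the last 3 characters to the front (rotate right by 3).
For "sqrbjahvvhc", step one produces "trsckbiwwid"; step two turns that into "widtrsckbiw".
(Check on "ilvefysyesfb": → "jmwfgztzftgc" → "tgcjmwfgztzf" ✓)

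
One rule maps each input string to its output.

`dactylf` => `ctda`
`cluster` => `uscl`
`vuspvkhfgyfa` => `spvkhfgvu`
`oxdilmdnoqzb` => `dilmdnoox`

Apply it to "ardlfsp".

dlar

What's happening: delete the last 3 characters, then move the first 2 characters to the end (rotate left by 2).
"ardlfsp" → "ardl" → "dlar".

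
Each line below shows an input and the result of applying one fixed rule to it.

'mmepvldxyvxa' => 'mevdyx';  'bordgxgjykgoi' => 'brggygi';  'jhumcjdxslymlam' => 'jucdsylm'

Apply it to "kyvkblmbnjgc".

kvbmng

What's happening: keep every other character starting from the first (positions 1st, 3rd, 5th, ...).
Doing the same to "kyvkblmbnjgc": "kvbmng".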